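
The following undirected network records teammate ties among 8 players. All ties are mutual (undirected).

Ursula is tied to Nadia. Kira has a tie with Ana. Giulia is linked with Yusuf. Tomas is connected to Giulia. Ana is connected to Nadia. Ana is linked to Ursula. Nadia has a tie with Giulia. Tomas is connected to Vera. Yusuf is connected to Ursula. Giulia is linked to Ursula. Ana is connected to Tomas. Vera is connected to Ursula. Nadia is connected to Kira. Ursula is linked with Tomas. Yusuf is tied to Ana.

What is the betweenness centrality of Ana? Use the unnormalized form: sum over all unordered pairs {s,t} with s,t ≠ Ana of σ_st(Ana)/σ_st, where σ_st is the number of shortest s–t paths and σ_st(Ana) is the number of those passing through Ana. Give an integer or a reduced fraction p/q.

25/6

Pairs whose geodesics pass through Ana — Nadia–Tomas: 1/3; Nadia–Yusuf: 1/3; Tomas–Kira: 1; Tomas–Yusuf: 1/3; Ursula–Kira: 1/2; Vera–Kira: 2/3; Kira–Yusuf: 1.
All other pairs contribute 0.
Summing the contributions gives betweenness(Ana) = 25/6.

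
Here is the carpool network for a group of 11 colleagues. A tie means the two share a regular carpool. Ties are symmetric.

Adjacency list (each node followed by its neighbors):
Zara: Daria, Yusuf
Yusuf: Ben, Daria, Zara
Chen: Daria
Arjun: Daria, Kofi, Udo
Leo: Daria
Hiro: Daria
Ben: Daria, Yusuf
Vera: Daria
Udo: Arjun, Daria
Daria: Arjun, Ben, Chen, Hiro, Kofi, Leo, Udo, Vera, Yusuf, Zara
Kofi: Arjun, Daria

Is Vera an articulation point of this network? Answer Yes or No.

Even without Vera, every remaining node can still reach every other (the residual graph is connected), so Vera is not a cut vertex.

No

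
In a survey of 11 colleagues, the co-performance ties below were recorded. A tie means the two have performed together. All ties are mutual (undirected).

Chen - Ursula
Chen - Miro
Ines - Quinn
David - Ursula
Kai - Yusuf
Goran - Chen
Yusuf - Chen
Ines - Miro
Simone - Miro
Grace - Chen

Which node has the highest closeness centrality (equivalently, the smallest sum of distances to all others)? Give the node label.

Chen

Farness (sum of distances to all others) for each node — Chen:16, David:32, Goran:25, Grace:25, Ines:26, Kai:32, Miro:19, Quinn:35, Simone:28, Ursula:23, Yusuf:23.
The smallest farness is 16, for Chen, so Chen has the highest closeness.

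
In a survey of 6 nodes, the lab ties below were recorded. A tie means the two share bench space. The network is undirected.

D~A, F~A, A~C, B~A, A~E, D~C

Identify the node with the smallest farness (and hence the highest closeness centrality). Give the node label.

A

Farness (sum of distances to all others) for each node — A:5, B:9, C:8, D:8, E:9, F:9.
The smallest farness is 5, for A, so A has the highest closeness.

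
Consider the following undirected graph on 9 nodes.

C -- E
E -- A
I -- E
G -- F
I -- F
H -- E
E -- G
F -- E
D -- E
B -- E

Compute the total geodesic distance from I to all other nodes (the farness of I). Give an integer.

Distances from I: A:2, B:2, C:2, D:2, E:1, F:1, G:2, H:2.
Sum = 2 + 2 + 2 + 2 + 1 + 1 + 2 + 2 = 14.

14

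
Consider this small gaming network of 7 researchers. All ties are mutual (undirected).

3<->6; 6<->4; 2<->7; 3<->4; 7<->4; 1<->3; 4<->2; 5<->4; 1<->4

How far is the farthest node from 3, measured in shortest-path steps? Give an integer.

Distances from 3: 1:1, 2:2, 4:1, 5:2, 6:1, 7:2.
The largest is 2 (to 2, 5, and 7), so the eccentricity of 3 is 2.

2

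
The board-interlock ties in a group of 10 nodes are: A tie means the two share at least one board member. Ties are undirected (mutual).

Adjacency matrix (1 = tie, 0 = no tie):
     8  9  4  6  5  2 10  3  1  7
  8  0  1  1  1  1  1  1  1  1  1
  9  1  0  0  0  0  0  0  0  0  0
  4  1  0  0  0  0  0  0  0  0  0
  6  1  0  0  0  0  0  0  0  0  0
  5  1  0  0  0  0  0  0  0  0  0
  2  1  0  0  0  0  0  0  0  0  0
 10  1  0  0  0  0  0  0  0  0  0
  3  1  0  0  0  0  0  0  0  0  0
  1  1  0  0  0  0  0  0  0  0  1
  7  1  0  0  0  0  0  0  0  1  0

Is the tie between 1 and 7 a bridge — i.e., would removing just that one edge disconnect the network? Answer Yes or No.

Even without that edge, 1 still reaches 7 via 1 – 8 – 7, so the network stays connected. Not a bridge.

No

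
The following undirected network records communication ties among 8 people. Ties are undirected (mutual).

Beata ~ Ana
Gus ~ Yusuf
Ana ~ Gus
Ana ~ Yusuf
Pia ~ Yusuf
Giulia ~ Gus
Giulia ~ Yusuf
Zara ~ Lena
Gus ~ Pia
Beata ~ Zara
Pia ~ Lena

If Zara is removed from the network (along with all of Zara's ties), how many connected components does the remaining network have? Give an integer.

1

Zara's neighbors (Beata and Lena) remain reachable from one another through other ties, so the rest of the network stays in one piece.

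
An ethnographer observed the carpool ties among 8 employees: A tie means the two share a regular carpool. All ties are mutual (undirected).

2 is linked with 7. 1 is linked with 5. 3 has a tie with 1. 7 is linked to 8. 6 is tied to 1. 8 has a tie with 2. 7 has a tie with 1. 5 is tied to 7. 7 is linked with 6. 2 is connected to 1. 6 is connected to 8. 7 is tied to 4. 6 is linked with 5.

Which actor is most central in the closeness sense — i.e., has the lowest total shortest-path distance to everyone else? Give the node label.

7

Farness (sum of distances to all others) for each node — 1:9, 2:11, 3:15, 4:14, 5:11, 6:10, 7:8, 8:12.
The smallest farness is 8, for 7, so 7 has the highest closeness.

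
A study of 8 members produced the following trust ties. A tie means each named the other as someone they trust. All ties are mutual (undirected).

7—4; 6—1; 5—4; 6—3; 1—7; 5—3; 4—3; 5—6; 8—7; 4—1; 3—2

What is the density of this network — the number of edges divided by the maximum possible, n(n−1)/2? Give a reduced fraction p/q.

11/28

There are 11 edges and 8 nodes, so the maximum possible is C(8,2) = 28.
Density = 11/28.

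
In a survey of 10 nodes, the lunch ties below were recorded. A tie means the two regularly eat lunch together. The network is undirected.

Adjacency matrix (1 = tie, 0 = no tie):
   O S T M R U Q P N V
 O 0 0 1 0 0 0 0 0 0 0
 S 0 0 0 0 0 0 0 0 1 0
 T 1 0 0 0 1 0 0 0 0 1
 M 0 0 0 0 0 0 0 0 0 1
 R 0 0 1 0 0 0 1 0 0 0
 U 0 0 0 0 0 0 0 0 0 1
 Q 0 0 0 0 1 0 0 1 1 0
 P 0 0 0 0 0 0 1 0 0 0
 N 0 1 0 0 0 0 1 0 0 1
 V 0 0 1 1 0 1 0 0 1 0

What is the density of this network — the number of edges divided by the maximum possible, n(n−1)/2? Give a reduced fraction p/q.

There are 10 edges and 10 nodes, so the maximum possible is C(10,2) = 45.
Density = 10/45 = 2/9.

2/9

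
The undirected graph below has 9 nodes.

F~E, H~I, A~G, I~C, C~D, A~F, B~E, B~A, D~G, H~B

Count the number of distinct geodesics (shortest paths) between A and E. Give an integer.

2

The shortest distance is 2. The length-2 paths are: A–B–E; A–F–E.
That gives 2 distinct shortest paths.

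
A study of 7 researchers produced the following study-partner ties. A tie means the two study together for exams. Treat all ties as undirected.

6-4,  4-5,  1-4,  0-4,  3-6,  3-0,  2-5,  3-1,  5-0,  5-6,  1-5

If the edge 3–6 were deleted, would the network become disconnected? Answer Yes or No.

No

Even without that edge, 3 still reaches 6 via 3 – 1 – 5 – 6, so the network stays connected. Not a bridge.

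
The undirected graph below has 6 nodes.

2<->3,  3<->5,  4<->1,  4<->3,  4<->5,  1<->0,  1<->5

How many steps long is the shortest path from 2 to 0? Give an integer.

One shortest route is 2 – 3 – 4 – 1 – 0, which uses 4 edges, and at distance 3 from 2 we only reach {1}, which does not include 0. So d(2,0) = 4.

4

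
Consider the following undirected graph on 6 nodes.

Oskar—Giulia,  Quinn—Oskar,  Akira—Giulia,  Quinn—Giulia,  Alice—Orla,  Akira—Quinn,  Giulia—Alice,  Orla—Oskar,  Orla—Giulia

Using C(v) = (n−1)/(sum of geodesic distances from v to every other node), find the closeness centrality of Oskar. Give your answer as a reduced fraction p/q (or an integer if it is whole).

5/7

Distances from Oskar: Akira:2, Alice:2, Giulia:1, Orla:1, Quinn:1. Sum = 7.
n = 6, so closeness = 5/7.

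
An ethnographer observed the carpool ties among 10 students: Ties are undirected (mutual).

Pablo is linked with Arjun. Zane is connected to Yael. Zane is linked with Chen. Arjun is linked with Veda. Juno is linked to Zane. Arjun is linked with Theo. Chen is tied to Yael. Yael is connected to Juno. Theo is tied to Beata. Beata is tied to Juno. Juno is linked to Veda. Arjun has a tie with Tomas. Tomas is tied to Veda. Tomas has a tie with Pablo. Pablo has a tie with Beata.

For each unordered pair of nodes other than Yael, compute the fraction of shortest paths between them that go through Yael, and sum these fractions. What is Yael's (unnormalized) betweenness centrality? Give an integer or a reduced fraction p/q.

7/2

Pairs whose geodesics pass through Yael — Pablo–Chen: 1/2; Chen–Tomas: 1/2; Chen–Veda: 1/2; Chen–Arjun: 1/2; Chen–Beata: 1/2; Chen–Juno: 1/2; Chen–Theo: 1/2.
All other pairs contribute 0.
Summing the contributions gives betweenness(Yael) = 7/2.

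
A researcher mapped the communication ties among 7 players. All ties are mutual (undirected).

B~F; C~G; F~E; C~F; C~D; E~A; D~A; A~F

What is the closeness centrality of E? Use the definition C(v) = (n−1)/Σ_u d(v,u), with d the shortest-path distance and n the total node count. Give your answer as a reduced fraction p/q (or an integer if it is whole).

6/11

Distances from E: A:1, B:2, C:2, D:2, F:1, G:3. Sum = 11.
n = 7, so closeness = 6/11.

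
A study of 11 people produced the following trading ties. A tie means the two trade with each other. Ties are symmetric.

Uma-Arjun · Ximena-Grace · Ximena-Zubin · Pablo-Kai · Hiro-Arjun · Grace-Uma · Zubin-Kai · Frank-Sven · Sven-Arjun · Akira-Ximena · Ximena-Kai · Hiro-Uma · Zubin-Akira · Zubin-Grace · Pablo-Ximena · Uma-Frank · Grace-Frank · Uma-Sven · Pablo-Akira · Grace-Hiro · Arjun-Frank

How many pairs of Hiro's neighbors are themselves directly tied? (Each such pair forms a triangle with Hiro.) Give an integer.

2

Hiro's neighbors: Arjun, Grace, and Uma.
Neighbor pairs that are themselves tied: Hiro–Arjun–Uma; Hiro–Grace–Uma. Each forms one triangle with Hiro, for 2 in total.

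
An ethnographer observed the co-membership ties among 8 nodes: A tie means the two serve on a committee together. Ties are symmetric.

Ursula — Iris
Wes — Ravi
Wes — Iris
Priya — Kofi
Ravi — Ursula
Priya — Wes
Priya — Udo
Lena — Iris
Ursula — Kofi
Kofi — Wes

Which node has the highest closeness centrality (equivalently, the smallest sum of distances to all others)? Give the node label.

Wes

Farness (sum of distances to all others) for each node — Iris:12, Kofi:12, Lena:18, Priya:12, Ravi:14, Udo:18, Ursula:12, Wes:10.
The smallest farness is 10, for Wes, so Wes has the highest closeness.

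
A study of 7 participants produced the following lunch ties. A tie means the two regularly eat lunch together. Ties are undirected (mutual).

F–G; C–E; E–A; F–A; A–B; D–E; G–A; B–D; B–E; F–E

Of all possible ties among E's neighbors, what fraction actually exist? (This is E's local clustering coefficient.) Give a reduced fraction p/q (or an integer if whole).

E's neighbors: A, B, C, D, and F (k = 5).
Possible neighbor pairs: C(5,2) = 10. Edges among them: A–B, A–F, B–D → e = 3.
Clustering(E) = 3/10.

3/10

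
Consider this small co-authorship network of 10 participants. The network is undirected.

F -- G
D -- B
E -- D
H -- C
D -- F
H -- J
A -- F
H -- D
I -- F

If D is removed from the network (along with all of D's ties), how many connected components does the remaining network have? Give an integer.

4

Without D, the remaining ties split the others into: {A, F, G, I}; {C, H, J}; {B}; {E}.
That's 4 separate components.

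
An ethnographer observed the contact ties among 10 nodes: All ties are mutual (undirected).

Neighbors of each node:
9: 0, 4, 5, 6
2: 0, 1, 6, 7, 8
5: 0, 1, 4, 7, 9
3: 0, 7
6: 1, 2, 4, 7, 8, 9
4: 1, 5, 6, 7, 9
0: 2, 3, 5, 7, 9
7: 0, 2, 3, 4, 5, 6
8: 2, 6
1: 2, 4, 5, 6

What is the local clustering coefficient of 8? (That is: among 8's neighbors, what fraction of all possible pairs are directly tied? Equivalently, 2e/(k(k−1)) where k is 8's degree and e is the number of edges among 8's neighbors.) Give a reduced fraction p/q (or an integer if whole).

8's neighbors: 2 and 6 (k = 2).
Possible neighbor pairs: C(2,2) = 1. Edges among them: 2–6 → e = 1.
Clustering(8) = 1/1.

1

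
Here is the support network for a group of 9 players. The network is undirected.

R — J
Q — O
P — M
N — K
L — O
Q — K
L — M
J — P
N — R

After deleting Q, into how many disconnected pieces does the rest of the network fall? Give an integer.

Q's neighbors (K and O) remain reachable from one another through other ties, so the rest of the network stays in one piece.

1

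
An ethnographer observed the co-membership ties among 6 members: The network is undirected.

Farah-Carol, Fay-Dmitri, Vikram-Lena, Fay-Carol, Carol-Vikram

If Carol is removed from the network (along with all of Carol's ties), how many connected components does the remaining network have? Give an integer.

3

Without Carol, the remaining ties split the others into: {Dmitri, Fay}; {Lena, Vikram}; {Farah}.
That's 3 separate components.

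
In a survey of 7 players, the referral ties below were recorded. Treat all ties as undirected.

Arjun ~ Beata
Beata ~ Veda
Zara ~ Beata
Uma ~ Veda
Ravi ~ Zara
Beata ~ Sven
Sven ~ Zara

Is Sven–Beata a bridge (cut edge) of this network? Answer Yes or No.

No

Even without that edge, Sven still reaches Beata via Sven – Zara – Beata, so the network stays connected. Not a bridge.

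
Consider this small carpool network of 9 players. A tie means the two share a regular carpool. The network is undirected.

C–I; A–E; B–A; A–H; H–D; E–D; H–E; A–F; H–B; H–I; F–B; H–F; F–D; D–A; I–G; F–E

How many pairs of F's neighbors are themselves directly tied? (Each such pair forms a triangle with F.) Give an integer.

F's neighbors: A, B, D, E, and H.
Neighbor pairs that are themselves tied: F–A–B; F–A–D; F–A–E; F–A–H; F–B–H; F–D–E; F–D–H; F–E–H. Each forms one triangle with F, for 8 in total.

8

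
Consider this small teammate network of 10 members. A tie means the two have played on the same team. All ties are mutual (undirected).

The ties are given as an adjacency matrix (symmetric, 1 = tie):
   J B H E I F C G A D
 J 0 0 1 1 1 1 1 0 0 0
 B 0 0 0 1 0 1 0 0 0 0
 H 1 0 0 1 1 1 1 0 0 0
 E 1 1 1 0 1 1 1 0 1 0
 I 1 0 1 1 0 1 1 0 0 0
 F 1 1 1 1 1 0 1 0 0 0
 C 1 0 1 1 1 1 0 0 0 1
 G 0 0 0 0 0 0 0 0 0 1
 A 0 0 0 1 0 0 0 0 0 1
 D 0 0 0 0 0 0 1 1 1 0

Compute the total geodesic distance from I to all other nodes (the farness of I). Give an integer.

Distances from I: A:2, B:2, C:1, D:2, E:1, F:1, G:3, H:1, J:1.
Sum = 2 + 2 + 1 + 2 + 1 + 1 + 3 + 1 + 1 = 14.

14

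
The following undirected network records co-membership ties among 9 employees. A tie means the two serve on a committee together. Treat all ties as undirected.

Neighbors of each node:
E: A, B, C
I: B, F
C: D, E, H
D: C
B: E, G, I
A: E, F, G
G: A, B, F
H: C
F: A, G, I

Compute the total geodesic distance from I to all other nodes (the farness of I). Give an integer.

19

Distances from I: A:2, B:1, C:3, D:4, E:2, F:1, G:2, H:4.
Sum = 2 + 1 + 3 + 4 + 2 + 1 + 2 + 4 = 19.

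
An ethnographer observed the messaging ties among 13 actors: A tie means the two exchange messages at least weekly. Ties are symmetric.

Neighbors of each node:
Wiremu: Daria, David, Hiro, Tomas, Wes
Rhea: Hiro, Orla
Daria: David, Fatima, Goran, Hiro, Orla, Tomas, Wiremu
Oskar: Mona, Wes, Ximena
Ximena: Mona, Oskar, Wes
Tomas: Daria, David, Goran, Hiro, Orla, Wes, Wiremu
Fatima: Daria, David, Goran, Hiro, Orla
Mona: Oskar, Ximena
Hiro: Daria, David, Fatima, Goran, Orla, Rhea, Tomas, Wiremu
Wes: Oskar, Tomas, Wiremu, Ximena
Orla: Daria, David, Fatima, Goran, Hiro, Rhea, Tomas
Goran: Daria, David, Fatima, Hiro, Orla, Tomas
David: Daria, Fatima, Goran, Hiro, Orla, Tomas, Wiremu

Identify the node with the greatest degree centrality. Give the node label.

Hiro

Degrees — Daria:7, David:7, Fatima:5, Goran:6, Hiro:8, Mona:2, Orla:7, Oskar:3, Rhea:2, Tomas:7, Wes:4, Wiremu:5, Ximena:3.
The maximum is 8, attained only by Hiro.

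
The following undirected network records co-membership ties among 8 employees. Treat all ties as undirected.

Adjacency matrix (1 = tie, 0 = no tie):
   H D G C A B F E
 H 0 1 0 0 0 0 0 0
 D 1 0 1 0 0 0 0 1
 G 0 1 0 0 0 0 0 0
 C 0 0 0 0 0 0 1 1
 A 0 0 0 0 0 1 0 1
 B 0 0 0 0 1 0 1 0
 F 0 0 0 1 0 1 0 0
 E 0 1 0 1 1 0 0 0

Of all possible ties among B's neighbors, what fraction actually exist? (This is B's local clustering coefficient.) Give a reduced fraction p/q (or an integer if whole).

0

B's neighbors: A and F (k = 2).
Possible neighbor pairs: C(2,2) = 1. Edges among them: none → e = 0.
Clustering(B) = 0/1.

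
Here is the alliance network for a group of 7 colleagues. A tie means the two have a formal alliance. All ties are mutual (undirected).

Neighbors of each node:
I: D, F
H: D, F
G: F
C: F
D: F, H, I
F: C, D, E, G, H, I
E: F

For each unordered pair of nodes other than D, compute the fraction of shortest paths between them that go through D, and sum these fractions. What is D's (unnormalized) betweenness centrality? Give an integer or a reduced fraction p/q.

1/2

Pairs whose geodesics pass through D — I–H: 1/2.
All other pairs contribute 0.
Summing the contributions gives betweenness(D) = 1/2.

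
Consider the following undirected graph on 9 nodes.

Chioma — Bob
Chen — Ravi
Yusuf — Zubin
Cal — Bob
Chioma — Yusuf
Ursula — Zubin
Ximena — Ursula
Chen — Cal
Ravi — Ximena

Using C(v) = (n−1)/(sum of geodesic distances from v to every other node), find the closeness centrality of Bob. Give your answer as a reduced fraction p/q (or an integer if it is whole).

2/5

Distances from Bob: Cal:1, Chen:2, Chioma:1, Ravi:3, Ursula:4, Ximena:4, Yusuf:2, Zubin:3. Sum = 20.
n = 9, so closeness = 8/20 = 2/5.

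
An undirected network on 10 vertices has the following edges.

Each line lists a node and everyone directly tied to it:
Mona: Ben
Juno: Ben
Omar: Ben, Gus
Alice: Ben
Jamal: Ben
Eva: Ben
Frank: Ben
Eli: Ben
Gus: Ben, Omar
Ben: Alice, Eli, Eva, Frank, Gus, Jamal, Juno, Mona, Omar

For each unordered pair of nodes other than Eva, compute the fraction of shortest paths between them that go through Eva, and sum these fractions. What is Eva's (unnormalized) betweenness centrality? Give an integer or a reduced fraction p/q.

No shortest path between any pair of other nodes passes through Eva.
Summing the contributions gives betweenness(Eva) = 0.

0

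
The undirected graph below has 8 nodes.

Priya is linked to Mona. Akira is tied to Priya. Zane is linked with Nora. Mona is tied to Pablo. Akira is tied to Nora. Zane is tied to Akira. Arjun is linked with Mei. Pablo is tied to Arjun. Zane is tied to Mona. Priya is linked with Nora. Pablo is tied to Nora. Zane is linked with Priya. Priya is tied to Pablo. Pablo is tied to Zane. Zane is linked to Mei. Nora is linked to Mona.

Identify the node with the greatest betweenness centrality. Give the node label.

Zane

Unnormalized betweenness of each node: Akira:0, Arjun:1/2, Mei:3/4, Mona:0, Nora:11/12, Pablo:17/4, Priya:11/12, Zane:17/3.
Zane has the largest value, 17/3, making it the main broker — the node through which the most shortest paths run.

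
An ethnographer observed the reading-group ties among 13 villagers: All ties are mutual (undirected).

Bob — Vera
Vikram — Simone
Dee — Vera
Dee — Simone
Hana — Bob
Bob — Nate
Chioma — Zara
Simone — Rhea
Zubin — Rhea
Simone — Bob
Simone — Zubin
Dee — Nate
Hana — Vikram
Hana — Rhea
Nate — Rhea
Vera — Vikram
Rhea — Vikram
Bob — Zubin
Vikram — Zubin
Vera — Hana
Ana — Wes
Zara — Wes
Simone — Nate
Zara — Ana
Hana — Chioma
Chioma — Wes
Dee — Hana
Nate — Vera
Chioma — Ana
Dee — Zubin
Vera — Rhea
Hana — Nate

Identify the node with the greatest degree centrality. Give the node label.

Degrees — Ana:3, Bob:5, Chioma:4, Dee:5, Hana:7, Nate:6, Rhea:6, Simone:6, Vera:6, Vikram:5, Wes:3, Zara:3, Zubin:5.
The maximum is 7, attained only by Hana.

Hana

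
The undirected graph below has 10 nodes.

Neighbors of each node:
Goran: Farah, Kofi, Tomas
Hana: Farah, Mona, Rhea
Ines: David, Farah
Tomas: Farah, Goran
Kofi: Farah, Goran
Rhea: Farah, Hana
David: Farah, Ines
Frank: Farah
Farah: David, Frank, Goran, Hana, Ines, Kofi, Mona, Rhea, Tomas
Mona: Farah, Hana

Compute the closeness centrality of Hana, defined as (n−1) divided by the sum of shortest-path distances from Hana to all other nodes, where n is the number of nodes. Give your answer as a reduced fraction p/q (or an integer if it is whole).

3/5

Distances from Hana: David:2, Farah:1, Frank:2, Goran:2, Ines:2, Kofi:2, Mona:1, Rhea:1, Tomas:2. Sum = 15.
n = 10, so closeness = 9/15 = 3/5.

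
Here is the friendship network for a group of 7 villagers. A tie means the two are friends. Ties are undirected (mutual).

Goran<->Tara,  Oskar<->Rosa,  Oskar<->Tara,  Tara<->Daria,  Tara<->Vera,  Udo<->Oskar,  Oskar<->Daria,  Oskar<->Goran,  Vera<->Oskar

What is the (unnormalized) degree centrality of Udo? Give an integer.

Udo is directly tied to Oskar. That is 1 neighbor, so the degree of Udo is 1.

1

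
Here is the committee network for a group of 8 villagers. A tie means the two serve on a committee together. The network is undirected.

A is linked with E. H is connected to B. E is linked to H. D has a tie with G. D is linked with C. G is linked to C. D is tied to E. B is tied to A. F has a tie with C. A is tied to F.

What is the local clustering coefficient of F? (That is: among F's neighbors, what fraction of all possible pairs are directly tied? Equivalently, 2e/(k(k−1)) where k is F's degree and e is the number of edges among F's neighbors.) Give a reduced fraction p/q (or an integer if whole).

0

F's neighbors: A and C (k = 2).
Possible neighbor pairs: C(2,2) = 1. Edges among them: none → e = 0.
Clustering(F) = 0/1.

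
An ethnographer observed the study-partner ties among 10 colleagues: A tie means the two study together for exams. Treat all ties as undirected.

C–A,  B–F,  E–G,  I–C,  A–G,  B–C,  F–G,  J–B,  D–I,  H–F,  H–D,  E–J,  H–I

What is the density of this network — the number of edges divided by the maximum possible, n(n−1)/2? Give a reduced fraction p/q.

13/45

There are 13 edges and 10 nodes, so the maximum possible is C(10,2) = 45.
Density = 13/45.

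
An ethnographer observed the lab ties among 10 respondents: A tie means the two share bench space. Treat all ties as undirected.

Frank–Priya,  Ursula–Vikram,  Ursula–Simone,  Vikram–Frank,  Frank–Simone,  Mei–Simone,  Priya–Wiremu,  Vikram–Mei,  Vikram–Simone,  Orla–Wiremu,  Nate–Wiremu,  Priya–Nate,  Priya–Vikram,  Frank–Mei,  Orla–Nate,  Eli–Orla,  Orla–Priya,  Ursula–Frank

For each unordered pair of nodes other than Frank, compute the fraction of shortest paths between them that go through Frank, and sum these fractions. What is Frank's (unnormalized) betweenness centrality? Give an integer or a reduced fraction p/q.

47/6

Pairs whose geodesics pass through Frank — Priya–Simone: 1/2; Priya–Ursula: 1/2; Priya–Mei: 1/2; Eli–Simone: 1/2; Eli–Ursula: 1/2; Eli–Mei: 1/2; Nate–Simone: 1/2; Nate–Ursula: 1/2; Nate–Mei: 1/2; Wiremu–Simone: 1/2; Wiremu–Ursula: 1/2; Wiremu–Mei: 1/2; Orla–Simone: 1/2; Orla–Ursula: 1/2 … (+2 more pairs).
All other pairs contribute 0.
Summing the contributions gives betweenness(Frank) = 47/6.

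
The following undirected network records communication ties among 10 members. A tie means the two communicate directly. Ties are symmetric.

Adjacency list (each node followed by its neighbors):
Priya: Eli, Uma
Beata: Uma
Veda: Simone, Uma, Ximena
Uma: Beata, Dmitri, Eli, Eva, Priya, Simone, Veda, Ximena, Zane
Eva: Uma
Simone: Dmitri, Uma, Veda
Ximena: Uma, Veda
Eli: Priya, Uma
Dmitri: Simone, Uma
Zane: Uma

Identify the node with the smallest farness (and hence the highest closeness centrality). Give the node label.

Farness (sum of distances to all others) for each node — Beata:17, Dmitri:16, Eli:16, Eva:17, Priya:16, Simone:15, Uma:9, Veda:15, Ximena:16, Zane:17.
The smallest farness is 9, for Uma, so Uma has the highest closeness.

Uma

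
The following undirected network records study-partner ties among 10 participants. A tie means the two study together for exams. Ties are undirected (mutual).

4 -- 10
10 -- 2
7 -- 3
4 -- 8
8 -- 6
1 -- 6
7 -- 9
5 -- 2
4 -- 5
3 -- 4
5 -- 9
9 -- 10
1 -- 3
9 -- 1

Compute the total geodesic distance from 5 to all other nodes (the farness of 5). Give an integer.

Distances from 5: 1:2, 2:1, 3:2, 4:1, 6:3, 7:2, 8:2, 9:1, 10:2.
Sum = 2 + 1 + 2 + 1 + 3 + 2 + 2 + 1 + 2 = 16.

16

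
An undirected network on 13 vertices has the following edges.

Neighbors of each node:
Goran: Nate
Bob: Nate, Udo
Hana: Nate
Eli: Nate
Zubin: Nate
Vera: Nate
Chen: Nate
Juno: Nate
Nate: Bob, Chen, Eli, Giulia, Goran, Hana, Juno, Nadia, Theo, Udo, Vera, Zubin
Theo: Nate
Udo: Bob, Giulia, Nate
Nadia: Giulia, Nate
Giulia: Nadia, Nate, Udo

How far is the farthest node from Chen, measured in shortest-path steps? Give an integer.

2

Distances from Chen: Bob:2, Eli:2, Giulia:2, Goran:2, Hana:2, Juno:2, Nadia:2, Nate:1, Theo:2, Udo:2, Vera:2, Zubin:2.
The largest is 2 (to Giulia, Hana, Vera, Juno, Goran, Theo, Bob, Zubin, Udo, Nadia, and Eli), so the eccentricity of Chen is 2.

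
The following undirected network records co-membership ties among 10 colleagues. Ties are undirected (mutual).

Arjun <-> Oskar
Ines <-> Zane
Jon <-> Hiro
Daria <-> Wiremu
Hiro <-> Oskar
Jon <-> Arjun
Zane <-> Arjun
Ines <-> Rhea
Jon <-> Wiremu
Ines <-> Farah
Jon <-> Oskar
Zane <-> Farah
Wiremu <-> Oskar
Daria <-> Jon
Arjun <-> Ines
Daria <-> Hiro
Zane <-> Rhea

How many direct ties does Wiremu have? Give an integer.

Wiremu is directly tied to Daria, Jon, and Oskar. That is 3 neighbors, so the degree of Wiremu is 3.

3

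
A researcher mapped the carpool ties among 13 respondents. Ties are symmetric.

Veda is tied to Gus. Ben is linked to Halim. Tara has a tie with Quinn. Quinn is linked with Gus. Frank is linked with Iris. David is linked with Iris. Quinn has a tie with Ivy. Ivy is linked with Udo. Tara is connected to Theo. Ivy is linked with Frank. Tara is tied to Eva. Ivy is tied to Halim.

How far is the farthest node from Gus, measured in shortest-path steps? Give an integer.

Distances from Gus: Ben:4, David:5, Eva:3, Frank:3, Halim:3, Iris:4, Ivy:2, Quinn:1, Tara:2, Theo:3, Udo:3, Veda:1.
The largest is 5 (to David), so the eccentricity of Gus is 5.

5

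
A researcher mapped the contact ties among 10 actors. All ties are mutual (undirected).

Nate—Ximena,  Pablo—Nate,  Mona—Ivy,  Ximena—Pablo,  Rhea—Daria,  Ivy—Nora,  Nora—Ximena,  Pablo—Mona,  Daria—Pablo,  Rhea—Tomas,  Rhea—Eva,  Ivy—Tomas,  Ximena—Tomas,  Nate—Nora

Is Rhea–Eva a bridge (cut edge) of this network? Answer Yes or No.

Yes

Without the Rhea–Eva edge there is no alternate route between Rhea and Eva, so the network disconnects. It is a bridge.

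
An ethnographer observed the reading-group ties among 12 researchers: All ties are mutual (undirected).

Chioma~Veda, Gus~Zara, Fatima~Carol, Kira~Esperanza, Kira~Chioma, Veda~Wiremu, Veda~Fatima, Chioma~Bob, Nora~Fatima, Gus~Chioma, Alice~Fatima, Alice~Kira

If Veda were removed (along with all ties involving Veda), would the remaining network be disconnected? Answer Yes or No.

Removing Veda leaves {Alice, Bob, Carol, Chioma, Esperanza, Fatima, Gus, Kira, Nora, and Zara} with no path to {Wiremu}, so the network splits into 2 components. Veda is a cut vertex.

Yes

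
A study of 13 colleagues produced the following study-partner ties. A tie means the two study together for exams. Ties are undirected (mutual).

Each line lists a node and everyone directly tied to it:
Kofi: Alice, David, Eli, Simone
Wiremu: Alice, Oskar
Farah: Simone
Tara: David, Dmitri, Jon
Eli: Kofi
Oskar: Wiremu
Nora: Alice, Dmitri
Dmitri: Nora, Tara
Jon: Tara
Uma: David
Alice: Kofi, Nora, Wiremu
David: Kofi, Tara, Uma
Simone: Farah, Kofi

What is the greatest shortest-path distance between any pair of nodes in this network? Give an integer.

6

Eccentricity of each node (its greatest distance to any other): Alice:4, David:4, Dmitri:5, Eli:4, Farah:5, Jon:6, Kofi:3, Nora:4, Oskar:6, Simone:4, Tara:5, Uma:5, Wiremu:5.
The maximum eccentricity is 6, realized for instance by the pair Jon–Oskar via Jon – Tara – David – Kofi – Alice – Wiremu – Oskar. So the diameter is 6.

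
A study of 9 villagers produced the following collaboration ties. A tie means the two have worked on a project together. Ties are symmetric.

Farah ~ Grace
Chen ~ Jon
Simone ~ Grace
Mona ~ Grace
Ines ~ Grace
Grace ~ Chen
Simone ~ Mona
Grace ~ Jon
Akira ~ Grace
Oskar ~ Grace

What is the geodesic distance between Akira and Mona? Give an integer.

2

One shortest route is Akira – Grace – Mona, which uses 2 edges, and Akira and Mona are not directly tied, so nothing shorter exists. So d(Akira,Mona) = 2.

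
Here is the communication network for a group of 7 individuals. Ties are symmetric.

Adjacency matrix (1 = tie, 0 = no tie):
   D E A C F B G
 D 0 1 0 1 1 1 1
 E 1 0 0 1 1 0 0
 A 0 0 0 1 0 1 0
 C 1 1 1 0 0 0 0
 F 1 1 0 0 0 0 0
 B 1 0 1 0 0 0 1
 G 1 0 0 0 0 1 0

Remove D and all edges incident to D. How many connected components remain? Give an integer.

D's neighbors (B, C, E, F, and G) remain reachable from one another through other ties, so the rest of the network stays in one piece.

1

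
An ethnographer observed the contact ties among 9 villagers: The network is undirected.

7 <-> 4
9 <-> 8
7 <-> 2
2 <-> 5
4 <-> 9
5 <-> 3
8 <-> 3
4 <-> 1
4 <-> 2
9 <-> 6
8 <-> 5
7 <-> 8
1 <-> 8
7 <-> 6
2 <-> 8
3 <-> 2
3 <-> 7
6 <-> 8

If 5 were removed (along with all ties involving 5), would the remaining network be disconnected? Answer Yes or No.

No

Even without 5, every remaining node can still reach every other (the residual graph is connected), so 5 is not a cut vertex.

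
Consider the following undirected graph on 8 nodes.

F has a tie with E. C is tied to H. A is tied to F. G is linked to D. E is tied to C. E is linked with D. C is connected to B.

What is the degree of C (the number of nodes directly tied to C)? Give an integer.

3

C is directly tied to B, E, and H. That is 3 neighbors, so the degree of C is 3.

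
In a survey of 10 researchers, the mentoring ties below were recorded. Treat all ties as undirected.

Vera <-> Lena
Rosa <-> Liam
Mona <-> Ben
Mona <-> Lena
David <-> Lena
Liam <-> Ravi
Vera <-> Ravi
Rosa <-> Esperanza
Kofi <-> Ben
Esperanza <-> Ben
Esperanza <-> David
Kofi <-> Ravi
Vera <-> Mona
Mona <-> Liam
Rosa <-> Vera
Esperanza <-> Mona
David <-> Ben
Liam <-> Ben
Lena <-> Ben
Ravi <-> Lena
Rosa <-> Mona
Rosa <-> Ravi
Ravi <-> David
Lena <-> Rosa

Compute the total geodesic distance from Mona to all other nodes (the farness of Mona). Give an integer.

Distances from Mona: Ben:1, David:2, Esperanza:1, Kofi:2, Lena:1, Liam:1, Ravi:2, Rosa:1, Vera:1.
Sum = 1 + 2 + 1 + 2 + 1 + 1 + 2 + 1 + 1 = 12.

12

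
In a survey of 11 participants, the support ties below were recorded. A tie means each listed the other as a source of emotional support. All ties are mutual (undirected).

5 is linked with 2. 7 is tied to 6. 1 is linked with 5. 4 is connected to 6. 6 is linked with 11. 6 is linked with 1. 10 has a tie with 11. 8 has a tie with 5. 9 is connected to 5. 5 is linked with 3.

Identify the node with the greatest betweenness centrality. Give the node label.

5

Unnormalized betweenness of each node: 1:25, 2:0, 3:0, 4:0, 5:30, 6:29, 7:0, 8:0, 9:0, 10:0, 11:9.
5 has the largest value, 30, making it the main broker — the node through which the most shortest paths run.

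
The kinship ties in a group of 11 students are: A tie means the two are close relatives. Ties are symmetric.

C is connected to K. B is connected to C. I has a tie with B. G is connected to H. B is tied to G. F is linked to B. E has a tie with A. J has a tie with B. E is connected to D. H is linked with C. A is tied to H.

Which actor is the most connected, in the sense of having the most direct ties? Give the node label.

B

Degrees — A:2, B:5, C:3, D:1, E:2, F:1, G:2, H:3, I:1, J:1, K:1.
The maximum is 5, attained only by B.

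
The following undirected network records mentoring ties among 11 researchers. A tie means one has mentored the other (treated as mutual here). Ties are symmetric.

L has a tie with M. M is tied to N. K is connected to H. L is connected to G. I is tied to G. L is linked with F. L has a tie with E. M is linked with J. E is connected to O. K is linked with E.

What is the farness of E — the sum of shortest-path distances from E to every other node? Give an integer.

Distances from E: F:2, G:2, H:2, I:3, J:3, K:1, L:1, M:2, N:3, O:1.
Sum = 2 + 2 + 2 + 3 + 3 + 1 + 1 + 2 + 3 + 1 = 20.

20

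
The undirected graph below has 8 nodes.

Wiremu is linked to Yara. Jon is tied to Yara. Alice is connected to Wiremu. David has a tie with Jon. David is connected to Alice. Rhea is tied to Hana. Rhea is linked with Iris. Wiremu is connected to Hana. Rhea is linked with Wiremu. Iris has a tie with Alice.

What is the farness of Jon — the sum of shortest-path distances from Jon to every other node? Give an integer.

15

Distances from Jon: Alice:2, David:1, Hana:3, Iris:3, Rhea:3, Wiremu:2, Yara:1.
Sum = 2 + 1 + 3 + 3 + 3 + 2 + 1 = 15.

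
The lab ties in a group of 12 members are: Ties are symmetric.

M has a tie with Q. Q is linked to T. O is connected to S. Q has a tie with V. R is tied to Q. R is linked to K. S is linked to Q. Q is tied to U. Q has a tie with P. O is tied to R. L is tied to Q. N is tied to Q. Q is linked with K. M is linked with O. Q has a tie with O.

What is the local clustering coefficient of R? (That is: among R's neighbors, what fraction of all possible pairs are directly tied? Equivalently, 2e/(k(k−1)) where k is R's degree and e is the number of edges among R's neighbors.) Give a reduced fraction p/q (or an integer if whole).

2/3

R's neighbors: K, O, and Q (k = 3).
Possible neighbor pairs: C(3,2) = 3. Edges among them: K–Q, O–Q → e = 2.
Clustering(R) = 2/3.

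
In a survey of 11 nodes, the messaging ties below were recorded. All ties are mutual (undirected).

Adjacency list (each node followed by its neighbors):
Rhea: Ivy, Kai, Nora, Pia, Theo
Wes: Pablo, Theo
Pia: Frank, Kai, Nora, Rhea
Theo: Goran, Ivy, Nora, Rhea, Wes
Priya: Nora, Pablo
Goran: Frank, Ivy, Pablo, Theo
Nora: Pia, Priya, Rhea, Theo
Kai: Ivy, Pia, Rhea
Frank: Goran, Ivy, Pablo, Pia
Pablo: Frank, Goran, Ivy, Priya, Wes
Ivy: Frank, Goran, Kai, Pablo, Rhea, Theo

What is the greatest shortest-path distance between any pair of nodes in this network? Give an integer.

3

Eccentricity of each node (its greatest distance to any other): Frank:2, Goran:2, Ivy:2, Kai:3, Nora:2, Pablo:2, Pia:3, Priya:3, Rhea:2, Theo:2, Wes:3.
The maximum eccentricity is 3, realized for instance by the pair Kai–Wes via Kai – Rhea – Theo – Wes. So the diameter is 3.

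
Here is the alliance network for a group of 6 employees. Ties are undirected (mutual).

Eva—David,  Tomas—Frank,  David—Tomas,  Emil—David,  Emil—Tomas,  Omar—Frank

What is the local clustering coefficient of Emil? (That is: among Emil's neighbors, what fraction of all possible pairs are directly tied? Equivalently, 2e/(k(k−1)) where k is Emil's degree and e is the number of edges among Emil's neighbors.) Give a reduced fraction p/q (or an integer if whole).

1

Emil's neighbors: David and Tomas (k = 2).
Possible neighbor pairs: C(2,2) = 1. Edges among them: David–Tomas → e = 1.
Clustering(Emil) = 1/1.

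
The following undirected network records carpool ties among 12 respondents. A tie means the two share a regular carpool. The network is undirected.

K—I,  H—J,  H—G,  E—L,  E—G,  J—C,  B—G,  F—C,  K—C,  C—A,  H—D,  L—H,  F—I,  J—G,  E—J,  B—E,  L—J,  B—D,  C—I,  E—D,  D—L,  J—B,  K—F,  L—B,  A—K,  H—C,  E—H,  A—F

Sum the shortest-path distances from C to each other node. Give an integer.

16

Distances from C: A:1, B:2, D:2, E:2, F:1, G:2, H:1, I:1, J:1, K:1, L:2.
Sum = 1 + 2 + 2 + 2 + 1 + 2 + 1 + 1 + 1 + 1 + 2 = 16.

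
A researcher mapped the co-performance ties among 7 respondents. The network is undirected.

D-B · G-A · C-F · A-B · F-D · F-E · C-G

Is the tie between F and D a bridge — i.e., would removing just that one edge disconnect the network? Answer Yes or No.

Even without that edge, F still reaches D via F – C – G – A – B – D, so the network stays connected. Not a bridge.

No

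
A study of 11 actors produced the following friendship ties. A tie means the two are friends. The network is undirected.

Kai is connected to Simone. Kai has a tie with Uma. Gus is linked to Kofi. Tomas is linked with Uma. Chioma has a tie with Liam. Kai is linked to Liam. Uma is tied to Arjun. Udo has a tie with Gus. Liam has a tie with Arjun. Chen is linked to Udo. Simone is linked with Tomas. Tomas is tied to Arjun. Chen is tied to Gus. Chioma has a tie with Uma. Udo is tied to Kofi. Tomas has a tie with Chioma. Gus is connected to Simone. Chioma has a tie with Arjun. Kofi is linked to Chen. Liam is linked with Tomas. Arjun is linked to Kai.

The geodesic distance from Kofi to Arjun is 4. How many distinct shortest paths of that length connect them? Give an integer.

2

The shortest distance is 4. The length-4 paths are: Kofi–Gus–Simone–Kai–Arjun; Kofi–Gus–Simone–Tomas–Arjun.
That gives 2 distinct shortest paths.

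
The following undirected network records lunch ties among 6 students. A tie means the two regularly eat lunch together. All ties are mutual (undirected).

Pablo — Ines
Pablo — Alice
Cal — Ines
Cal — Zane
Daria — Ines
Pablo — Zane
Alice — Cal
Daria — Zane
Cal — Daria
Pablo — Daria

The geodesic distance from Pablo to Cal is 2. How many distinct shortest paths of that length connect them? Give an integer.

The shortest distance is 2. The length-2 paths are: Pablo–Daria–Cal; Pablo–Alice–Cal; Pablo–Zane–Cal; Pablo–Ines–Cal.
That gives 4 distinct shortest paths.

4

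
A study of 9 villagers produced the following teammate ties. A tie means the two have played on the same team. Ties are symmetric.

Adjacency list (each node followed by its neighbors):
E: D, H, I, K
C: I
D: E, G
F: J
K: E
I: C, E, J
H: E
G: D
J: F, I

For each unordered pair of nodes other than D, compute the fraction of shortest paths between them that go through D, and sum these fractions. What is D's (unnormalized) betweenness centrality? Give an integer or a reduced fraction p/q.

7

Pairs whose geodesics pass through D — G–J: 1; G–K: 1; G–C: 1; G–H: 1; G–I: 1; G–E: 1; G–F: 1.
All other pairs contribute 0.
Summing the contributions gives betweenness(D) = 7.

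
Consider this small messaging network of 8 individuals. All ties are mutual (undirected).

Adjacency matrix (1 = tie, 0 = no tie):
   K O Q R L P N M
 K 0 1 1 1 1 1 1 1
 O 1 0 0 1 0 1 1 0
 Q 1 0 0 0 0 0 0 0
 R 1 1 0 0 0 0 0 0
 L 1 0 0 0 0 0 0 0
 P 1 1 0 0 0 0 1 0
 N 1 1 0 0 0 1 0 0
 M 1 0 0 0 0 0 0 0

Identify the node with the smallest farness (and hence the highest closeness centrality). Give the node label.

Farness (sum of distances to all others) for each node — K:7, L:13, M:13, N:11, O:10, P:11, Q:13, R:12.
The smallest farness is 7, for K, so K has the highest closeness.

K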